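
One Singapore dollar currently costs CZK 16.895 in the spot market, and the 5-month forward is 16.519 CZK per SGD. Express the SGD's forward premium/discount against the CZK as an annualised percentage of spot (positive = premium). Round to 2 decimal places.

T = 5/12 years.
(F − S)/S = (16.519 − 16.895)/16.895 = -0.0222551.
Annualise by dividing by T: -0.0222551 / (5/12) = -0.053412 → -5.34%.

-5.34%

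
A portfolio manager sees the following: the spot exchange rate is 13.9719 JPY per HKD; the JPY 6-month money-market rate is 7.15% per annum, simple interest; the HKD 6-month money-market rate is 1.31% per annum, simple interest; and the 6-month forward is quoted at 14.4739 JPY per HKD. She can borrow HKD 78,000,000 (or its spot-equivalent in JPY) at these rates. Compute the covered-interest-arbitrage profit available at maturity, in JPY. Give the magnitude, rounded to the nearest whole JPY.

T = 6/12 years.
Keep in HKD, deliver into the forward: 78,000,000·1.006550·14.4739 = JPY 1,136,358,915.51.
Swap to JPY now, deposit: 78,000,000·13.9719·1.035750 = JPY 1,128,768,843.15.
The quoted forward overvalues HKD, so borrow JPY, buy HKD at spot, deposit the HKD at 1.31%, and sell the proceeds forward at 14.4739.
The gap between the two covered legs is JPY 7,590,072.

JPY 7,590,072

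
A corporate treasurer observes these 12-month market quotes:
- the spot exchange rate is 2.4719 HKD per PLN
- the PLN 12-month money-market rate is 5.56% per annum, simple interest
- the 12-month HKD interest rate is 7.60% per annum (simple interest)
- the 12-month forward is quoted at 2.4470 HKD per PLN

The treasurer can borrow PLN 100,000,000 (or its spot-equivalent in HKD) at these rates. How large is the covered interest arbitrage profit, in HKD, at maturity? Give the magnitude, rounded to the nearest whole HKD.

T = 1 year.
Invest the PLN and cover forward: 100,000,000 × 1.055600 × 2.4470 = HKD 258,305,320.00.
Convert at spot and invest in HKD: 100,000,000 × 2.4719 × 1.076000 = HKD 265,976,440.00.
The quoted forward undervalues PLN, so borrow PLN, convert to HKD at spot, deposit the HKD at 7.60%, and buy PLN forward at 2.4470 to cover the loan.
The gap between the two covered legs is HKD 7,671,120.

HKD 7,671,120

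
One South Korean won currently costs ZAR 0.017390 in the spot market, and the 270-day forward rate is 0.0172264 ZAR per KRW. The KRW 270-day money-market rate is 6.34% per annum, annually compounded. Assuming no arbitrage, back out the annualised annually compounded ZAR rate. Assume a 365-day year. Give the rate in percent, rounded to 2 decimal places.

4.99%

T = 270/365 years.
By CIP, F/S equals the ZAR-to-KRW growth ratio: 0.0172264/0.01739 = 0.9905923.
KRW growth factor: (1 + 0.0634)^(270/365) = 1.0465216.
So the ZAR growth factor = 1.0366762.
r = 1.0366762^(365/270) − 1 = 0.049898 → 4.99%.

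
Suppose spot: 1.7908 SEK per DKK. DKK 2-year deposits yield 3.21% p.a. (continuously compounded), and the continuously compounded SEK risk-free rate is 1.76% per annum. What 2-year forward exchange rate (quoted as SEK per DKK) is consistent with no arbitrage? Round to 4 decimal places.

1.7396

T = 2 years.
Growth of 1 SEK over T: e^(0.0176×2) = 1.0358269.
DKK growth factor: e^(0.0321×2) = 1.0663056.
Forward (SEK per DKK) = 1.7908 × 1.0358269 / 1.0663056 = 1.739613.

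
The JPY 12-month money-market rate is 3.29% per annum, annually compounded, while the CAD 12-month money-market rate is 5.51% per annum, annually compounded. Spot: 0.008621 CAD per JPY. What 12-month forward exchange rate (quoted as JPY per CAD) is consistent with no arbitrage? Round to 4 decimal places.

T = 1 year.
CAD accumulates by (1 + 0.0551)^1 = 1.055100.
Growth of 1 JPY over T: (1 + 0.0329)^1 = 1.032900.
CIP: F = S · (grow CAD)/(grow JPY) = 0.008621 × 1.055100/1.032900 = 0.00880629015 CAD per JPY.
Invert for JPY per CAD: 1 / 0.00880629015 = 113.5552.

113.5552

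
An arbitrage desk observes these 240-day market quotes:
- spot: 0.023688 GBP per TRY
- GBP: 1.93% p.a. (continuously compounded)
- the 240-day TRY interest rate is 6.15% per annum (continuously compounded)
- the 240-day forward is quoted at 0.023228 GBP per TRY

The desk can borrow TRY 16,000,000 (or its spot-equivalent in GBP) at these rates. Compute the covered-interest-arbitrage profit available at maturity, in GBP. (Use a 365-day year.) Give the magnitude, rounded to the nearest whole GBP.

T = 240/365 years.
Keep in TRY, deliver into the forward: 16,000,000·1.04126712·0.023228 = GBP 386,984.84.
Swap to GBP now, deposit: 16,000,000·0.023688·1.01277128 = GBP 383,848.42.
The quoted forward overvalues TRY, so borrow GBP, buy TRY at spot, deposit the TRY at 6.15%, and sell the proceeds forward at 0.023228.
Arbitrage profit = |386,984.84 − 383,848.42| = GBP 3,136.

GBP 3,136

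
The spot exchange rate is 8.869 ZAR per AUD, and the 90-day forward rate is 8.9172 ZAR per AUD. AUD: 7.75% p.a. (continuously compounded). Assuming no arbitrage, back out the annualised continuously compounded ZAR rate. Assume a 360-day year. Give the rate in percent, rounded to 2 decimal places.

9.92%

T = 90/360 years.
F/S = 8.9172/8.869 = 1.0054347 = (growth of ZAR) / (growth of AUD).
The AUD side grows by e^(0.0775×90/360) = 1.0195639.
That pins the ZAR growth at 1.0251049.
Take logs: ln 1.0251049 / (90/360) = 0.099180, so 9.92%.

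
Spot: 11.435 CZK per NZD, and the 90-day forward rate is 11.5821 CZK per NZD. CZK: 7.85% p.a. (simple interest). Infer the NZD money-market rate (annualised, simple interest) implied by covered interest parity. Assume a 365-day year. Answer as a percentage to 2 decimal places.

2.60%

T = 90/365 years.
By CIP, F/S equals the CZK-to-NZD growth ratio: 11.5821/11.435 = 1.0128640.
CZK growth factor: 1 + 0.0785×90/365 = 1.0193562.
Hence g_NZD = 1.0064097.
(1.0064097 − 1)/T = 0.025995, i.e. 2.60%.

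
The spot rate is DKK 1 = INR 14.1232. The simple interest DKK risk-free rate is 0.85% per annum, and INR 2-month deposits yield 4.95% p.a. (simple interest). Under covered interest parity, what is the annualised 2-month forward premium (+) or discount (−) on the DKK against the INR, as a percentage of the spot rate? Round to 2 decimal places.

T = 2/12 years.
No-arbitrage forward: 14.1232 × 1.008250 / 1.0014167 = 14.2195715 INR/DKK.
(F − S)/S ÷ T = (14.2195715 − 14.1232)/14.1232/(2/12) = 0.040942 → 4.09%.

+4.09%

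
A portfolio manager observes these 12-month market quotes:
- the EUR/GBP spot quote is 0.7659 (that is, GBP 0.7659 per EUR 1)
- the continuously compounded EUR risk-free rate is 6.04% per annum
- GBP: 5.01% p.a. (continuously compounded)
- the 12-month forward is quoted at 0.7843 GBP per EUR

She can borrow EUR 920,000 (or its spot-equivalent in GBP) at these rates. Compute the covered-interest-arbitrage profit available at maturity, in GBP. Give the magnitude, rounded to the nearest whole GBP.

T = 1 year.
Route A — deposit EUR, sell forward: 920,000 × 1.06226137 × 0.7843 = GBP 766,481.07.
Route B — convert at spot, deposit GBP: 920,000 × 0.7659 × 1.05137623 = GBP 740,829.13.
The quoted forward overvalues EUR, so borrow GBP, buy EUR at spot, deposit the EUR at 6.04%, and sell the proceeds forward at 0.7843.
The gap between the two covered legs is GBP 25,652.

GBP 25,652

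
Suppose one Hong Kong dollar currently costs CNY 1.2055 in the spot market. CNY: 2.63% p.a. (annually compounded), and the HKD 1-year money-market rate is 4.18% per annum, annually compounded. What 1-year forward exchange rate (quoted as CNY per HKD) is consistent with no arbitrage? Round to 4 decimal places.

T = 1 year.
Growth of 1 CNY over T: (1 + 0.0263)^1 = 1.026300.
Growth of 1 HKD over T: (1 + 0.0418)^1 = 1.041800.
Forward (CNY per HKD) = 1.2055 × 1.026300 / 1.041800 = 1.187564.

1.1876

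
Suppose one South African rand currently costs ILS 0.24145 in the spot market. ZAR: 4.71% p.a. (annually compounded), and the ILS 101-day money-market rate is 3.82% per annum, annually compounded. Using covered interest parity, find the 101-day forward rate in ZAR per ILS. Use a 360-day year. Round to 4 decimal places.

4.1516

T = 101/360 years.
ILS growth factor: (1 + 0.0382)^(101/360) = 1.0105731.
ZAR accumulates by (1 + 0.0471)^(101/360) = 1.0129961.
So F = 0.24145 × 1.0105731 / 1.0129961 = 0.2408725 (ILS/ZAR).
Quoted the other way: 1/0.2408725 = 4.1516 ZAR per ILS.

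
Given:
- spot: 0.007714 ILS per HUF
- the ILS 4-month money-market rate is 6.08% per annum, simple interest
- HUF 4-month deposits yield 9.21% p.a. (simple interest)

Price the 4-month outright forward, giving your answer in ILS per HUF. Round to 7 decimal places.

T = 4/12 years.
Growth of 1 ILS over T: 1 + 0.0608×4/12 = 1.0202667.
HUF growth factor: 1 + 0.0921×4/12 = 1.030700.
Forward (ILS per HUF) = 0.007714 × 1.0202667 / 1.030700 = 0.007635915.

0.0076359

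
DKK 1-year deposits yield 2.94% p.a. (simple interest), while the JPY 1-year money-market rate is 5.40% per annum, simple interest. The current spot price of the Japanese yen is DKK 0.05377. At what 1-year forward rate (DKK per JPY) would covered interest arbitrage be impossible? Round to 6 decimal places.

0.052515

T = 1 year.
Growth of 1 DKK over T: 1 + 0.0294×1 = 1.029400.
Growth of 1 JPY over T: 1 + 0.0540×1 = 1.054000.
Forward (DKK per JPY) = 0.05377 × 1.029400 / 1.054000 = 0.05251503.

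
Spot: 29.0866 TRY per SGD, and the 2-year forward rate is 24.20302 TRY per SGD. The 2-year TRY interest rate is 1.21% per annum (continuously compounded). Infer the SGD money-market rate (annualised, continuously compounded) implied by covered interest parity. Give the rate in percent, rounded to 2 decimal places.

T = 2 years.
CIP gives F = S · g_TRY/g_SGD, so g_TRY/g_SGD = 24.20302/29.0866 = 0.8321021.
TRY growth factor: e^(0.0121×2) = 1.0244952.
Hence g_SGD = 1.2312133.
r = ln(1.2312133)/2 = 0.104000 → 10.40%.

10.40%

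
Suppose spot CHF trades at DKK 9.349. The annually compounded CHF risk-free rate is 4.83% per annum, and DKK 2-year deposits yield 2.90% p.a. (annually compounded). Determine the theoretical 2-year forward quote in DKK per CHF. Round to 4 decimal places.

9.0079

T = 2 years.
DKK accumulates by (1 + 0.0290)^2 = 1.058841.
Growth of 1 CHF over T: (1 + 0.0483)^2 = 1.0989329.
CIP: F = S · (grow DKK)/(grow CHF) = 9.349 × 1.058841/1.0989329 = 9.007924 DKK per CHF.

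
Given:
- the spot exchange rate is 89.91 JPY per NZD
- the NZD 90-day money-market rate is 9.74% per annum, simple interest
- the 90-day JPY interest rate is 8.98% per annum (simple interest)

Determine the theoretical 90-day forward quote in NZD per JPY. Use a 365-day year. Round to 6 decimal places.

T = 90/365 years.
JPY accumulates by 1 + 0.0898×90/365 = 1.0221425.
NZD accumulates by 1 + 0.0974×90/365 = 1.0240164.
So F = 89.91 × 1.0221425 / 1.0240164 = 89.74547 (JPY/NZD).
Quoted the other way: 1/89.74547 = 0.011143 NZD per JPY.

0.011143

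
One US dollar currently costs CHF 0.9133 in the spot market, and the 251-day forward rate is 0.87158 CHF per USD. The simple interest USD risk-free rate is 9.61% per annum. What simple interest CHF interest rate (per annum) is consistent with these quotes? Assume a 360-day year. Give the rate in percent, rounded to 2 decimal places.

2.62%

T = 251/360 years.
F/S = 0.87158/0.9133 = 0.9543195 = (growth of CHF) / (growth of USD).
The USD side grows by 1 + 0.0961×251/360 = 1.0670031.
That pins the CHF growth at 1.0182619.
(1.0182619 − 1)/T = 0.026192, i.e. 2.62%.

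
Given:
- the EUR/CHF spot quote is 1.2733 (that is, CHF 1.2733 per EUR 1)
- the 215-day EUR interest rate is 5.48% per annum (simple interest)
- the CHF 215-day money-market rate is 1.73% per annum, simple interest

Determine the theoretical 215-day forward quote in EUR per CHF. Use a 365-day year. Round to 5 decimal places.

T = 215/365 years.
CHF accumulates by 1 + 0.0173×215/365 = 1.0101904.
EUR accumulates by 1 + 0.0548×215/365 = 1.0322795.
So F = 1.2733 × 1.0101904 / 1.0322795 = 1.246053 (CHF/EUR).
Invert for EUR per CHF: 1 / 1.246053 = 0.80253.

0.80253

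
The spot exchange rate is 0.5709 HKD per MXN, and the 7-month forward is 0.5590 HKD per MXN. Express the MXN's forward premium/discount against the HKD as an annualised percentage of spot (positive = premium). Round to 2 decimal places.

-3.57%

T = 7/12 years.
(F − S)/S = (0.5590 − 0.5709)/0.5709 = -0.0208443.
Annualise by dividing by T: -0.0208443 / (7/12) = -0.035733 → -3.57%.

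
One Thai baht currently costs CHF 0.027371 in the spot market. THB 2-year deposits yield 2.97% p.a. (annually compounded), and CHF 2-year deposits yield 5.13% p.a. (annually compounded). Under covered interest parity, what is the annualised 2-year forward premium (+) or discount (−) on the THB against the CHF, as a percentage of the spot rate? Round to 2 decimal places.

T = 2 years.
F = S · g_CHF/g_THB = 0.027371 × 1.1052317/1.0602821 = 0.028531366.
(F − S)/S ÷ T = (0.028531366 − 0.027371)/0.027371/2 = 0.021197 → 2.12%.

+2.12%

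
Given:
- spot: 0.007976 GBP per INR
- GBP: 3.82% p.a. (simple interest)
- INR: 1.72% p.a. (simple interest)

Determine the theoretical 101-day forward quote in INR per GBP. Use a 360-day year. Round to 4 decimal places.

T = 101/360 years.
Growth of 1 GBP over T: 1 + 0.0382×101/360 = 1.010717222.
INR accumulates by 1 + 0.0172×101/360 = 1.004825556.
Forward (GBP per INR) = 0.007976 × 1.010717222 / 1.004825556 = 0.00802276625.
Invert for INR per GBP: 1 / 0.00802276625 = 124.6453.

124.6453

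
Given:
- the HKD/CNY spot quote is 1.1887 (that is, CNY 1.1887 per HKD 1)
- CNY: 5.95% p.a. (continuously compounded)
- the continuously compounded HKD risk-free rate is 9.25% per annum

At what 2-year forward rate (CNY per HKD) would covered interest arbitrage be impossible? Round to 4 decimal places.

T = 2 years.
CNY accumulates by e^(0.0595×2) = 1.1263699.
HKD growth factor: e^(0.0925×2) = 1.2032184.
So F = 1.1887 × 1.1263699 / 1.2032184 = 1.112779 (CNY/HKD).

1.1128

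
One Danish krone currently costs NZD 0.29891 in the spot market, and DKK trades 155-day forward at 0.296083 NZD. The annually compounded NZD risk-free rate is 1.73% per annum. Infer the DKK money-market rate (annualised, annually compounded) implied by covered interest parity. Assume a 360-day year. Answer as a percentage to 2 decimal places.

4.00%

T = 155/360 years.
CIP gives F = S · g_NZD/g_DKK, so g_NZD/g_DKK = 0.296083/0.29891 = 0.9905423.
NZD growth factor: (1 + 0.0173)^(155/360) = 1.0074122.
That pins the DKK growth at 1.017031.
r = 1.017031^(360/155) − 1 = 0.040002 → 4.00%.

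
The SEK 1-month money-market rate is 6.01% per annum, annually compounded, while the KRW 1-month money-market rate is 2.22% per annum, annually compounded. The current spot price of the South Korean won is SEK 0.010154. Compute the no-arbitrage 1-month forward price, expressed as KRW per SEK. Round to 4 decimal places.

98.1850

T = 1/12 years.
SEK growth factor: (1 + 0.0601)^(1/12) = 1.00487545.
Growth of 1 KRW over T: (1 + 0.0222)^(1/12) = 1.00183144.
CIP: F = S · (grow SEK)/(grow KRW) = 0.010154 × 1.00487545/1.00183144 = 0.010184852 SEK per KRW.
Invert for KRW per SEK: 1 / 0.010184852 = 98.1850.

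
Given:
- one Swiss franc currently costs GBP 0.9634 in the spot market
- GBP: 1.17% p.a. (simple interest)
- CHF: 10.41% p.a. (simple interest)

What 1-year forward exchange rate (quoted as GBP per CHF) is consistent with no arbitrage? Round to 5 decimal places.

0.88277

T = 1 year.
GBP growth factor: 1 + 0.0117×1 = 1.011700.
Growth of 1 CHF over T: 1 + 0.1041×1 = 1.104100.
CIP: F = S · (grow GBP)/(grow CHF) = 0.9634 × 1.011700/1.104100 = 0.8827749 GBP per CHF.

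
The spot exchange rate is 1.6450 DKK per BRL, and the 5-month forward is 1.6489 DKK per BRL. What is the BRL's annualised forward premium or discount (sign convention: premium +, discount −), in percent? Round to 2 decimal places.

+0.57%

T = 5/12 years.
(F − S)/S = (1.6489 − 1.645)/1.645 = 0.0023708.
×(1/T) gives 0.57% p.a.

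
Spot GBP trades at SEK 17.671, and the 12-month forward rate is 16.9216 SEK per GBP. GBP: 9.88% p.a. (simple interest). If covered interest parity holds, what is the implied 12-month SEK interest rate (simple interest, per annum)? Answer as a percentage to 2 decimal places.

T = 1 year.
CIP gives F = S · g_SEK/g_GBP, so g_SEK/g_GBP = 16.9216/17.671 = 0.9575915.
The GBP side grows by 1 + 0.0988×1 = 1.098800.
So the SEK growth factor = 1.0522015.
r = (1.0522015 − 1)/1 = 0.052202 → 5.22%.

5.22%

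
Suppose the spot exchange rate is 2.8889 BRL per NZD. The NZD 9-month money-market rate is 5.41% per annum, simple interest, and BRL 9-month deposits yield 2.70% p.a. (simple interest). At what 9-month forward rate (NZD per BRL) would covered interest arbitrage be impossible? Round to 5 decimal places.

0.35305

T = 9/12 years.
BRL accumulates by 1 + 0.0270×9/12 = 1.020250.
NZD accumulates by 1 + 0.0541×9/12 = 1.040575.
Forward (BRL per NZD) = 2.8889 × 1.020250 / 1.040575 = 2.832473.
Quoted the other way: 1/2.832473 = 0.35305 NZD per BRL.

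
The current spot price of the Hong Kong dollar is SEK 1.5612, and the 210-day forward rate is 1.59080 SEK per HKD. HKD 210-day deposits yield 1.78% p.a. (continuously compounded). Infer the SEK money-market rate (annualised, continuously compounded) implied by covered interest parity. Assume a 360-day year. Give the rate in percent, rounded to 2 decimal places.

5.00%

T = 210/360 years.
F/S = 1.5908/1.5612 = 1.0189598 = (growth of SEK) / (growth of HKD).
The HKD side grows by e^(0.0178×210/360) = 1.0104374.
That pins the SEK growth at 1.0295951.
Take logs: ln 1.0295951 / (210/360) = 0.049998, so 5.00%.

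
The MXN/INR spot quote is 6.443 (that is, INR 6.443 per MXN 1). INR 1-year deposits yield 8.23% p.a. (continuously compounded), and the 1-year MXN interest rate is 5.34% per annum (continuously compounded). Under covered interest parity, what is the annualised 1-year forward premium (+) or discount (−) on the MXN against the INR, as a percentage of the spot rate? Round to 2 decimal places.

T = 1 year.
CIP forward (INR per MXN) = 6.443 × 1.0857815/1.0548515 = 6.631919.
(F − S)/S ÷ T = (6.631919 − 6.443)/6.443/1 = 0.029322 → 2.93%.

+2.93%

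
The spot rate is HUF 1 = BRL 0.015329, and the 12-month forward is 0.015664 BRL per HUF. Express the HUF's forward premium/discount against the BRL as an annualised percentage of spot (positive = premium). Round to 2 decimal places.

T = 1 year.
(F − S)/S = (0.015664 − 0.015329)/0.015329 = 0.0218540.
×(1/T) gives 2.19% p.a.

+2.19%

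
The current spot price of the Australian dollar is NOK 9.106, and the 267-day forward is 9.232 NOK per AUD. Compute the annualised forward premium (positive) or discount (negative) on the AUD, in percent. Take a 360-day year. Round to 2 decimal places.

+1.87%

T = 267/360 years.
(F − S)/S = (9.232 − 9.106)/9.106 = 0.0138370.
Per annum: 0.0138370 / (267/360) = 0.018657 = 1.87%.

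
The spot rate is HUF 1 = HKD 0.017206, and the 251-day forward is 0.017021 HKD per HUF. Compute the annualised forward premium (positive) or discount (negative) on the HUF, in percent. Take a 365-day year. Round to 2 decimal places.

T = 251/365 years.
HUF trades forward at -1.07521% vs spot over the period.
×(1/T) gives -1.56% p.a.

-1.56%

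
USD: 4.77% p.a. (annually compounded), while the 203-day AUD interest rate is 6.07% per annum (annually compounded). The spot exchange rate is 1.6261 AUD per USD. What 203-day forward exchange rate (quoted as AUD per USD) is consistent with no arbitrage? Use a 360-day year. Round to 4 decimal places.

T = 203/360 years.
Growth of 1 AUD over T: (1 + 0.0607)^(203/360) = 1.0337877.
Growth of 1 USD over T: (1 + 0.0477)^(203/360) = 1.0266239.
CIP: F = S · (grow AUD)/(grow USD) = 1.6261 × 1.0337877/1.0266239 = 1.637447 AUD per USD.

1.6374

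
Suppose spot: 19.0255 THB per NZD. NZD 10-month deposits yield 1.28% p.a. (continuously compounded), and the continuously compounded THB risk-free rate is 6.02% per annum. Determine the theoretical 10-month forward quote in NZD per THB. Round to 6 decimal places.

0.050525

T = 10/12 years.
THB growth factor: e^(0.0602×10/12) = 1.0514463.
NZD accumulates by e^(0.0128×10/12) = 1.0107238.
So F = 19.0255 × 1.0514463 / 1.0107238 = 19.79205 (THB/NZD).
Quoted the other way: 1/19.79205 = 0.050525 NZD per THB.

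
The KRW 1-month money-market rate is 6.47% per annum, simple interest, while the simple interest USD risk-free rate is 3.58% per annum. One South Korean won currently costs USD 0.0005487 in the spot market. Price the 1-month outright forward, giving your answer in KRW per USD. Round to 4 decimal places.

T = 1/12 years.
USD growth factor: 1 + 0.0358×1/12 = 1.0029833333.
KRW growth factor: 1 + 0.0647×1/12 = 1.0053916667.
So F = 0.0005487 × 1.0029833333 / 1.0053916667 = 0.0005473856341 (USD/KRW).
Invert for KRW per USD: 1 / 0.0005473856341 = 1826.8656.

1826.8656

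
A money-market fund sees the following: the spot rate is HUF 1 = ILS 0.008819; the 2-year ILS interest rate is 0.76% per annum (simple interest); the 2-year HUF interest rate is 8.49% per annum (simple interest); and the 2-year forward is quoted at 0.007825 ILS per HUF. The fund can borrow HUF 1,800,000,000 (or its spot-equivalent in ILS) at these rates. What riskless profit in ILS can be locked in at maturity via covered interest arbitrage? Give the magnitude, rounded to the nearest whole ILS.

ILS 361,145

T = 2 years.
Keep in HUF, deliver into the forward: 1,800,000,000·1.169800·0.007825 = ILS 16,476,633.00.
Swap to ILS now, deposit: 1,800,000,000·0.008819·1.015200 = ILS 16,115,487.84.
The quoted forward overvalues HUF, so borrow ILS, buy HUF at spot, deposit the HUF at 8.49%, and sell the proceeds forward at 0.007825.
The gap between the two covered legs is ILS 361,145.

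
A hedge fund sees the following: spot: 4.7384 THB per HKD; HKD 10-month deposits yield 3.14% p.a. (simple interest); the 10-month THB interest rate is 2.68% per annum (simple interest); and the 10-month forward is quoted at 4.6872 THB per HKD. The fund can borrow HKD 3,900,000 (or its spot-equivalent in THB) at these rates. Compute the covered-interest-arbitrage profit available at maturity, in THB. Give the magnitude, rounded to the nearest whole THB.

THB 134,066

T = 10/12 years.
Invest the HKD and cover forward: 3,900,000 × 1.0261666667 × 4.6872 = THB 18,758,408.76.
Convert at spot and invest in THB: 3,900,000 × 4.7384 × 1.0223333333 = THB 18,892,474.64.
The quoted forward undervalues HKD, so borrow HKD, convert to THB at spot, deposit the THB at 2.68%, and buy HKD forward at 4.6872 to cover the loan.
Arbitrage profit = |18,758,408.76 − 18,892,474.64| = THB 134,066.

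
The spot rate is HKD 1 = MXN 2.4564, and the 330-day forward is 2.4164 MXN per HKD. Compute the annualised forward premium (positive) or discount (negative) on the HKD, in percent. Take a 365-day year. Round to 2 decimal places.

-1.80%

T = 330/365 years.
Period premium: (2.4164 − 2.4564)/2.4564 = -0.0162840.
×(1/T) gives -1.80% p.a.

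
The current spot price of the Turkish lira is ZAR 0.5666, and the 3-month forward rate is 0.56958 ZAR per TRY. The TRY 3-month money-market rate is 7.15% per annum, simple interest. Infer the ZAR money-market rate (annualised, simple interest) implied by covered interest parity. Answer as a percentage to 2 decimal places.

T = 3/12 years.
CIP gives F = S · g_ZAR/g_TRY, so g_ZAR/g_TRY = 0.56958/0.5666 = 1.0052594.
The TRY side grows by 1 + 0.0715×3/12 = 1.017875.
Hence g_ZAR = 1.0232284.
(1.0232284 − 1)/T = 0.092914, i.e. 9.29%.

9.29%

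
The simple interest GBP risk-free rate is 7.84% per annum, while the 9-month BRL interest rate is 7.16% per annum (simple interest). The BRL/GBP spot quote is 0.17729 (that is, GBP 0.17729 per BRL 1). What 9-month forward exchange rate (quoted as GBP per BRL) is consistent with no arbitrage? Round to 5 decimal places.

0.17815

T = 9/12 years.
Growth of 1 GBP over T: 1 + 0.0784×9/12 = 1.058800.
BRL growth factor: 1 + 0.0716×9/12 = 1.053700.
CIP: F = S · (grow GBP)/(grow BRL) = 0.17729 × 1.058800/1.053700 = 0.1781481 GBP per BRL.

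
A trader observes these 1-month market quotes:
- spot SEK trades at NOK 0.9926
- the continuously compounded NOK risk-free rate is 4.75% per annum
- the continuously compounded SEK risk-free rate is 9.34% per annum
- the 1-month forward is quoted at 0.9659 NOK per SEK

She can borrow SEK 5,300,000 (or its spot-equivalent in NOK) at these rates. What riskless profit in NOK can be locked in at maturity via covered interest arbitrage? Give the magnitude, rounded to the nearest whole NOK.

T = 1/12 years.
Route A — deposit SEK, sell forward: 5,300,000 × 1.007813702 × 0.9659 = NOK 5,159,270.45.
Route B — convert at spot, deposit NOK: 5,300,000 × 0.9926 × 1.003966178 = NOK 5,281,645.19.
The quoted forward undervalues SEK, so borrow SEK, convert to NOK at spot, deposit the NOK at 4.75%, and buy SEK forward at 0.9659 to cover the loan.
Arbitrage profit = |5,159,270.45 − 5,281,645.19| = NOK 122,375.

NOK 122,375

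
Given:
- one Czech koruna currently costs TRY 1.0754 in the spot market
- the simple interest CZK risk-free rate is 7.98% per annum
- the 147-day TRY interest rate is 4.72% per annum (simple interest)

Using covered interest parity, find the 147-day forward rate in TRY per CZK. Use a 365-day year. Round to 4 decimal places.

1.0617

T = 147/365 years.
TRY accumulates by 1 + 0.0472×147/365 = 1.0190093.
Growth of 1 CZK over T: 1 + 0.0798×147/365 = 1.0321386.
CIP: F = S · (grow TRY)/(grow CZK) = 1.0754 × 1.0190093/1.0321386 = 1.061720 TRY per CZK.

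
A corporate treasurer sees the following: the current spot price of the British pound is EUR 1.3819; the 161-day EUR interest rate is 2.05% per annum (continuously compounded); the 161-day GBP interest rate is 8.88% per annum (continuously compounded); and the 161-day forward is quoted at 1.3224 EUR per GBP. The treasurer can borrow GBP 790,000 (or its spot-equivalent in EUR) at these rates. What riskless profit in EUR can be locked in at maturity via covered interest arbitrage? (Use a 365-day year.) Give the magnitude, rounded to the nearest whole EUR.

EUR 15,189

T = 161/365 years.
Keep in GBP, deliver into the forward: 790,000·1.039946547·1.3224 = EUR 1,086,428.00.
Swap to EUR now, deposit: 790,000·1.3819·1.009083472 = EUR 1,101,617.44.
The quoted forward undervalues GBP, so borrow GBP, convert to EUR at spot, deposit the EUR at 2.05%, and buy GBP forward at 1.3224 to cover the loan.
The gap between the two covered legs is EUR 15,189.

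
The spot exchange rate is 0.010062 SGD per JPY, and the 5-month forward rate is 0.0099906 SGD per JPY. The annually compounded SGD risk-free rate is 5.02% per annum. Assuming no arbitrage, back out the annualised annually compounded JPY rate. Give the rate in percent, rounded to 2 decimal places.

6.83%

T = 5/12 years.
F/S = 0.0099906/0.010062 = 0.9929040 = (growth of SGD) / (growth of JPY).
The SGD side grows by (1 + 0.0502)^(5/12) = 1.0206183.
That pins the JPY growth at 1.0279124.
Annualise: 1.0279124^(12/5) − 1 = 0.068304 = 6.83%.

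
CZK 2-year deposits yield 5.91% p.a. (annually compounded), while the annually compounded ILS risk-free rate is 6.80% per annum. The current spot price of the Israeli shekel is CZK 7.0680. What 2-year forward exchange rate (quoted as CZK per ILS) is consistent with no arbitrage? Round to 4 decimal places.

T = 2 years.
CZK growth factor: (1 + 0.0591)^2 = 1.1216928.
ILS accumulates by (1 + 0.0680)^2 = 1.140624.
So F = 7.068 × 1.1216928 / 1.140624 = 6.950691 (CZK/ILS).

6.9507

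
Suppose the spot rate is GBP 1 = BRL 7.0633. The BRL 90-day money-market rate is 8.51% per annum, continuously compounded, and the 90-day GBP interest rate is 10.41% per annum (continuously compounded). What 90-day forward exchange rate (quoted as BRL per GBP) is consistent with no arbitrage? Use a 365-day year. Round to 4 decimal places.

T = 90/365 years.
Growth of 1 BRL over T: e^(0.0851×90/365) = 1.0212053.
GBP accumulates by e^(0.1041×90/365) = 1.0260008.
Forward (BRL per GBP) = 7.0633 × 1.0212053 / 1.0260008 = 7.030286.

7.0303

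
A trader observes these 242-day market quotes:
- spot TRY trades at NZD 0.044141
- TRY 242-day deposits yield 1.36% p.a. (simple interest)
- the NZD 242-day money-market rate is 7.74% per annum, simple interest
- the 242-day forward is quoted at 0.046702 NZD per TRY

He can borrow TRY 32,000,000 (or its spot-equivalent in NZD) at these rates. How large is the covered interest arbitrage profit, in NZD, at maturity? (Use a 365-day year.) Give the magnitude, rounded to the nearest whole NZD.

T = 242/365 years.
Keep in TRY, deliver into the forward: 32,000,000·1.009016986·0.046702 = NZD 1,507,939.56.
Swap to NZD now, deposit: 32,000,000·0.044141·1.05131726 = NZD 1,484,998.25.
The quoted forward overvalues TRY, so borrow NZD, buy TRY at spot, deposit the TRY at 1.36%, and sell the proceeds forward at 0.046702.
Arbitrage profit = |1,507,939.56 − 1,484,998.25| = NZD 22,941.

NZD 22,941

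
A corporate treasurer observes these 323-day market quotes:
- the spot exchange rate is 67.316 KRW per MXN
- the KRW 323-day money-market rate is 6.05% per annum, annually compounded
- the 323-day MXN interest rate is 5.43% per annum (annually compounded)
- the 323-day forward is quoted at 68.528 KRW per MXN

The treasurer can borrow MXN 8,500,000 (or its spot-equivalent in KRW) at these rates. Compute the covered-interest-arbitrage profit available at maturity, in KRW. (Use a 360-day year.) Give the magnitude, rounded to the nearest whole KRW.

T = 323/360 years.
Invest the MXN and cover forward: 8,500,000 × 1.04858585849 × 68.528 = KRW 610,788,679.54.
Convert at spot and invest in KRW: 8,500,000 × 67.316 × 1.05411681851 = KRW 603,150,885.92.
The quoted forward overvalues MXN, so borrow KRW, buy MXN at spot, deposit the MXN at 5.43%, and sell the proceeds forward at 68.528.
The gap between the two covered legs is KRW 7,637,794.

KRW 7,637,794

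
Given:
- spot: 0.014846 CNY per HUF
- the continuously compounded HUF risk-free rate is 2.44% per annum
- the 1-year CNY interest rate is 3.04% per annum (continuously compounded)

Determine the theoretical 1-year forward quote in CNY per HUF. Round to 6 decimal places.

T = 1 year.
Growth of 1 CNY over T: e^(0.0304×1) = 1.0308668.
HUF accumulates by e^(0.0244×1) = 1.0247001.
Forward (CNY per HUF) = 0.014846 × 1.0308668 / 1.0247001 = 0.01493534.

0.014935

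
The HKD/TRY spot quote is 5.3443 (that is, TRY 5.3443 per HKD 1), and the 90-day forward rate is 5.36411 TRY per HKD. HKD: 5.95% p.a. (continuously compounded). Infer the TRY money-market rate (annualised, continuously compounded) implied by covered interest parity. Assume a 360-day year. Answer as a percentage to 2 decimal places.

T = 90/360 years.
By CIP, F/S equals the TRY-to-HKD growth ratio: 5.36411/5.3443 = 1.0037068.
The HKD side grows by e^(0.0595×90/360) = 1.0149862.
So the TRY growth factor = 1.0187486.
Take logs: ln 1.0187486 / (90/360) = 0.074300, so 7.43%.

7.43%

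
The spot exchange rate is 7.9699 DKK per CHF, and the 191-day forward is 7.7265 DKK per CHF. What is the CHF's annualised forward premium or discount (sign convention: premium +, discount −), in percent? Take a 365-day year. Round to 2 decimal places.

T = 191/365 years.
CHF trades forward at -3.05399% vs spot over the period.
Annualise by dividing by T: -0.0305399 / (191/365) = -0.058362 → -5.84%.

-5.84%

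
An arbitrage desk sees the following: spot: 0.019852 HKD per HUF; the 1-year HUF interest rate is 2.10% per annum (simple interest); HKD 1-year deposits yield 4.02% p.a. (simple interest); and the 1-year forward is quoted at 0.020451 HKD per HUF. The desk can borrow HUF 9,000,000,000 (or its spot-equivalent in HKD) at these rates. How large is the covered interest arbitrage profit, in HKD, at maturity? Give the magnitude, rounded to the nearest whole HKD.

HKD 2,073,785

T = 1 year.
Route A — deposit HUF, sell forward: 9,000,000,000 × 1.021000 × 0.020451 = HKD 187,924,239.00.
Route B — convert at spot, deposit HKD: 9,000,000,000 × 0.019852 × 1.040200 = HKD 185,850,453.60.
The quoted forward overvalues HUF, so borrow HKD, buy HUF at spot, deposit the HUF at 2.10%, and sell the proceeds forward at 0.020451.
Arbitrage profit = |187,924,239.00 − 185,850,453.60| = HKD 2,073,785.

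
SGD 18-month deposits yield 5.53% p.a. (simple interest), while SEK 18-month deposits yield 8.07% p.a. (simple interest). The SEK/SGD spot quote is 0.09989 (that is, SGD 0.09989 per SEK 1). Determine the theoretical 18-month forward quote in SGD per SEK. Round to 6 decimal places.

T = 18/12 years.
Growth of 1 SGD over T: 1 + 0.0553×18/12 = 1.082950.
SEK growth factor: 1 + 0.0807×18/12 = 1.121050.
CIP: F = S · (grow SGD)/(grow SEK) = 0.09989 × 1.082950/1.121050 = 0.09649514 SGD per SEK.

0.096495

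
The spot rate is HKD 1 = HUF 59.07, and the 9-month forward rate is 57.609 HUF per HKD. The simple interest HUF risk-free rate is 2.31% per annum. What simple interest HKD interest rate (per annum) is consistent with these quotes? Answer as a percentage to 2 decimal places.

5.75%

T = 9/12 years.
CIP gives F = S · g_HUF/g_HKD, so g_HUF/g_HKD = 57.609/59.07 = 0.9752666.
HUF growth factor: 1 + 0.0231×9/12 = 1.017325.
So the HKD growth factor = 1.043125.
r = (1.043125 − 1)/(9/12) = 0.057500 → 5.75%.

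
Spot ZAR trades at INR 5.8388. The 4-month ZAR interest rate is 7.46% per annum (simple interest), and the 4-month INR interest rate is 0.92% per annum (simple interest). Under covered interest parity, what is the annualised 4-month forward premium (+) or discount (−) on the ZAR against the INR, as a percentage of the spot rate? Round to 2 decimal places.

T = 4/12 years.
F = S · g_INR/g_ZAR = 5.8388 × 1.0030667/1.0248667 = 5.7146025.
(F − S)/S ÷ T = (5.7146025 − 5.8388)/5.8388/(4/12) = -0.063813 → -6.38%.

-6.38%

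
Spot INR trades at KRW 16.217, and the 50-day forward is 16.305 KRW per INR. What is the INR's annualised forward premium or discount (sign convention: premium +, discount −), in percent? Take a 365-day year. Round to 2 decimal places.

+3.96%

T = 50/365 years.
Period premium: (16.305 − 16.217)/16.217 = 0.0054264.
×(1/T) gives 3.96% p.a.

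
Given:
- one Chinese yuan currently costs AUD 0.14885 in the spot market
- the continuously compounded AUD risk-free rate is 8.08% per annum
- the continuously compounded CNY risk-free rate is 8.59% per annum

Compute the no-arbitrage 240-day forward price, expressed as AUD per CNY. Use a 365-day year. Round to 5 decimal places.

T = 240/365 years.
AUD accumulates by e^(0.0808×240/365) = 1.0545654.
CNY accumulates by e^(0.0859×240/365) = 1.0581078.
Forward (AUD per CNY) = 0.14885 × 1.0545654 / 1.0581078 = 0.1483517.

0.14835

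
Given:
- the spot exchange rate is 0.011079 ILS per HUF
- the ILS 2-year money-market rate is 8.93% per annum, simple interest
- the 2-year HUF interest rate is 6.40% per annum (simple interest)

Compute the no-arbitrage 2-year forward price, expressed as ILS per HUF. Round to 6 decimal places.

T = 2 years.
ILS growth factor: 1 + 0.0893×2 = 1.178600.
Growth of 1 HUF over T: 1 + 0.0640×2 = 1.128000.
Forward (ILS per HUF) = 0.011079 × 1.178600 / 1.128000 = 0.01157598.

0.011576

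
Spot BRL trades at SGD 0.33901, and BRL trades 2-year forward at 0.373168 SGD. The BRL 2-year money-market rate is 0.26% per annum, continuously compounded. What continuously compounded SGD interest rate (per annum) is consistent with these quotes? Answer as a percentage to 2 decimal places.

T = 2 years.
CIP gives F = S · g_SGD/g_BRL, so g_SGD/g_BRL = 0.373168/0.33901 = 1.1007581.
The BRL side grows by e^(0.0026×2) = 1.0052135.
Hence g_SGD = 1.1064969.
Take logs: ln 1.1064969 / 2 = 0.050600, so 5.06%.

5.06%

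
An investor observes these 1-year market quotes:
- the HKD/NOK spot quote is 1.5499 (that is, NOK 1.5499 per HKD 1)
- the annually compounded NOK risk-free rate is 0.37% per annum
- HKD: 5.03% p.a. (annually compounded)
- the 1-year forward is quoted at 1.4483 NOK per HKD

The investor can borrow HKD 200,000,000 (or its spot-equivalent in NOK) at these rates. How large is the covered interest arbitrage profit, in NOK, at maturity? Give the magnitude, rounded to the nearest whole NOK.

T = 1 year.
Route A — deposit HKD, sell forward: 200,000,000 × 1.050300 × 1.4483 = NOK 304,229,898.00.
Route B — convert at spot, deposit NOK: 200,000,000 × 1.5499 × 1.003700 = NOK 311,126,926.00.
The quoted forward undervalues HKD, so borrow HKD, convert to NOK at spot, deposit the NOK at 0.37%, and buy HKD forward at 1.4483 to cover the loan.
The gap between the two covered legs is NOK 6,897,028.

NOK 6,897,028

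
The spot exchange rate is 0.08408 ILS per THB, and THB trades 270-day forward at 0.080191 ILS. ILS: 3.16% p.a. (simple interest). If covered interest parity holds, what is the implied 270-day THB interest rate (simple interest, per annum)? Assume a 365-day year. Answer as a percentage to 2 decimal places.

9.87%

T = 270/365 years.
CIP gives F = S · g_ILS/g_THB, so g_ILS/g_THB = 0.080191/0.08408 = 0.9537464.
The ILS side grows by 1 + 0.0316×270/365 = 1.0233753.
That pins the THB growth at 1.0730057.
(1.0730057 − 1)/T = 0.098693, i.e. 9.87%.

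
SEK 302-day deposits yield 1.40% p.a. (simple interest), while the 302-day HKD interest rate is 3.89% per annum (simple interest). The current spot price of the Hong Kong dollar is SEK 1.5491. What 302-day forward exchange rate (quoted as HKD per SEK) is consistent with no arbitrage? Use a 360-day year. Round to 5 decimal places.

0.65886

T = 302/360 years.
Growth of 1 SEK over T: 1 + 0.0140×302/360 = 1.0117444.
HKD growth factor: 1 + 0.0389×302/360 = 1.0326328.
CIP: F = S · (grow SEK)/(grow HKD) = 1.5491 × 1.0117444/1.0326328 = 1.517764 SEK per HKD.
Invert for HKD per SEK: 1 / 1.517764 = 0.65886.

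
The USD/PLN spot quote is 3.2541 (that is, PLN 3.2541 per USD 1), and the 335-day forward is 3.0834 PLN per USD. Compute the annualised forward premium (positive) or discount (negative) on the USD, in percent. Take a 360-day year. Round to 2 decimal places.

-5.64%

T = 335/360 years.
USD trades forward at -5.24569% vs spot over the period.
Annualise by dividing by T: -0.0524569 / (335/360) = -0.056372 → -5.64%.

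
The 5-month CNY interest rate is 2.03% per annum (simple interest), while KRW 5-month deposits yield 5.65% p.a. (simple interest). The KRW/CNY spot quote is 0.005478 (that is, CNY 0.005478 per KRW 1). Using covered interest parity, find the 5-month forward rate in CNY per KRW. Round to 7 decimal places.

T = 5/12 years.
Growth of 1 CNY over T: 1 + 0.0203×5/12 = 1.0084583.
Growth of 1 KRW over T: 1 + 0.0565×5/12 = 1.0235417.
So F = 0.005478 × 1.0084583 / 1.0235417 = 0.005397274 (CNY/KRW).

0.0053973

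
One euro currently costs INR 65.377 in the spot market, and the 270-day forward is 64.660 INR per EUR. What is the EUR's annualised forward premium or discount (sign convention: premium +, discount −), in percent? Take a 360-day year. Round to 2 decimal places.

-1.46%

T = 270/360 years.
Period premium: (64.660 − 65.377)/65.377 = -0.0109672.
×(1/T) gives -1.46% p.a.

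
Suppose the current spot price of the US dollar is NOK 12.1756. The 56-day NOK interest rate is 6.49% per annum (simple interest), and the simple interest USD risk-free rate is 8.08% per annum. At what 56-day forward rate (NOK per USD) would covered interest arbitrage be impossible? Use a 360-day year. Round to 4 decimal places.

12.1459

T = 56/360 years.
NOK accumulates by 1 + 0.0649×56/360 = 1.01009556.
USD growth factor: 1 + 0.0808×56/360 = 1.01256889.
CIP: F = S · (grow NOK)/(grow USD) = 12.1756 × 1.01009556/1.01256889 = 12.145860 NOK per USD.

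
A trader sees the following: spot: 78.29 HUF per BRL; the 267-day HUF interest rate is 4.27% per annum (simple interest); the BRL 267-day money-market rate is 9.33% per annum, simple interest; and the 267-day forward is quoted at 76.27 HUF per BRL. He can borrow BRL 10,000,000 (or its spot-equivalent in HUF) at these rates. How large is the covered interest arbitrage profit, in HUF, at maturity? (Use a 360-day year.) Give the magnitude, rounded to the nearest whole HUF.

HUF 7,783,143

T = 267/360 years.
Keep in BRL, deliver into the forward: 10,000,000·1.0691975·76.27 = HUF 815,476,933.25.
Swap to HUF now, deposit: 10,000,000·78.29·1.03166916667 = HUF 807,693,790.59.
The quoted forward overvalues BRL, so borrow HUF, buy BRL at spot, deposit the BRL at 9.33%, and sell the proceeds forward at 76.27.
Arbitrage profit = |815,476,933.25 − 807,693,790.59| = HUF 7,783,143.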